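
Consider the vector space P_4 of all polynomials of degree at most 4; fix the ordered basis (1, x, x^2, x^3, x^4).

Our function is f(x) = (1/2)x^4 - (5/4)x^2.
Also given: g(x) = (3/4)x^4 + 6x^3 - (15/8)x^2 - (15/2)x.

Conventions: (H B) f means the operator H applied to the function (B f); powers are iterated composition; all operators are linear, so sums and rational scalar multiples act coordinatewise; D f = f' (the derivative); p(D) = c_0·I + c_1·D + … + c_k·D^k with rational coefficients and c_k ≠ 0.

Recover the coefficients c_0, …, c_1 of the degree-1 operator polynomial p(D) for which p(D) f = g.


c_0 = 3/2, c_1 = 3

D^0 f = (1/2)x^4 - (5/4)x^2
D^1 f = 2x^3 - (5/2)x
matching coefficients of g against c_0 f + c_1 Df + … from the top degree down determines the c_i
solution: c_0 = 3/2, c_1 = 3


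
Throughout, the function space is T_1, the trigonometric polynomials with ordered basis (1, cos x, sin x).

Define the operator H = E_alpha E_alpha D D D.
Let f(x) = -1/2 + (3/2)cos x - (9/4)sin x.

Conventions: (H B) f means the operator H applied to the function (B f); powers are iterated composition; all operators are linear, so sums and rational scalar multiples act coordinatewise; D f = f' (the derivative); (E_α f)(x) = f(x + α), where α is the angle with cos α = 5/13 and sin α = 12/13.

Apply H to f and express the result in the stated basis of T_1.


D f = -(9/4)cos x - (3/2)sin x
D D f = -(3/2)cos x + (9/4)sin x
D D D f = (9/4)cos x + (3/2)sin x
E_alpha D D D f = (9/4)cos x - (3/2)sin x
E_alpha (E_alpha D D) D f = -(27/52)cos x - (69/26)sin x

the result is g(x) = -(27/52)cos x - (69/26)sin x


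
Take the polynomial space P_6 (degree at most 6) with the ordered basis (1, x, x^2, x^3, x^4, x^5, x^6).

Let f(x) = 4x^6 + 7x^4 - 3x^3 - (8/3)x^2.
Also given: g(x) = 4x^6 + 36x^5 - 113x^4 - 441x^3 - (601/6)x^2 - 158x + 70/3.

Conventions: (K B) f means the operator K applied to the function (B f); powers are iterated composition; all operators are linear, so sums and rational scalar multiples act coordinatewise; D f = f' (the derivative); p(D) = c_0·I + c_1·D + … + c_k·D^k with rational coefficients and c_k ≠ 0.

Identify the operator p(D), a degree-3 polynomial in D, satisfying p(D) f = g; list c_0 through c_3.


p(D) = I + (3/2)·D − D^2 − D^3, i.e. c_0 = 1, c_1 = 3/2, c_2 = -1, c_3 = -1

D^0 f = 4x^6 + 7x^4 - 3x^3 - (8/3)x^2
D^1 f = 24x^5 + 28x^3 - 9x^2 - (16/3)x
D^2 f = 120x^4 + 84x^2 - 18x - 16/3
D^3 f = 480x^3 + 168x - 18
matching coefficients of g against c_0 f + c_1 Df + … from the top degree down determines the c_i
solution: c_0 = 1, c_1 = 3/2, c_2 = -1, c_3 = -1


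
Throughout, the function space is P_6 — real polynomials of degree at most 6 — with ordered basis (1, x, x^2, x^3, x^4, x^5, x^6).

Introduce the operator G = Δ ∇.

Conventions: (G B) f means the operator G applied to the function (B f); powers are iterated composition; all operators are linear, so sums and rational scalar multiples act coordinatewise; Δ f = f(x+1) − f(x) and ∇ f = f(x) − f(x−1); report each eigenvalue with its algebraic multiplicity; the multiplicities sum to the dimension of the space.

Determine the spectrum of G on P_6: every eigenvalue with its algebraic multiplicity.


λ = 0 (multiplicity 7)

image of 1: 0
image of x: 0
image of x^2: 2
image of x^3: 6x
image of x^4: 12x^2 + 2
image of x^5: 20x^3 + 10x
image of x^6: 30x^4 + 30x^2 + 2
the matrix is upper triangular; its diagonal is (0, 0, 0, 0, 0, 0, 0)
for a triangular matrix the eigenvalues are the diagonal entries, with algebraic multiplicity their repetition count


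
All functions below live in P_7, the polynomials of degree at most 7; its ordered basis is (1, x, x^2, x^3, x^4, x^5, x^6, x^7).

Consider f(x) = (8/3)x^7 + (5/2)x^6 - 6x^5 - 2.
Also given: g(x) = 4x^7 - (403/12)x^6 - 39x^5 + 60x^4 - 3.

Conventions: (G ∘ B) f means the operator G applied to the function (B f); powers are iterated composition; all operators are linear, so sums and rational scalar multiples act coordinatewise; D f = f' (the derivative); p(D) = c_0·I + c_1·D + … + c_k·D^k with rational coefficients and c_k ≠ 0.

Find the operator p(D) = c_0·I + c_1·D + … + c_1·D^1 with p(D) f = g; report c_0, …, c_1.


c_0 = 3/2, c_1 = -2

D^0 f = (8/3)x^7 + (5/2)x^6 - 6x^5 - 2
D^1 f = (56/3)x^6 + 15x^5 - 30x^4
matching coefficients of g against c_0 f + c_1 Df + … from the top degree down determines the c_i
solution: c_0 = 3/2, c_1 = -2


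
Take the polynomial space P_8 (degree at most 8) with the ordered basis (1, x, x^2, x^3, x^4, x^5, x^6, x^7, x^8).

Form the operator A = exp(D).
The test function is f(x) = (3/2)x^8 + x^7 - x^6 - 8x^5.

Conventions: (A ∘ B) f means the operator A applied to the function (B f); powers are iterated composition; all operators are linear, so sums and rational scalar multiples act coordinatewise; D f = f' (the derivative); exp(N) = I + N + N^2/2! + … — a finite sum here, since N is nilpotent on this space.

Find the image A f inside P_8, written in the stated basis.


order-1 term: 12x^7 + 7x^6 - 6x^5 - 40x^4
order-2 term: 42x^6 + 21x^5 - 15x^4 - 80x^3
order-3 term: 84x^5 + 35x^4 - 20x^3 - 80x^2
order-4 term: 105x^4 + 35x^3 - 15x^2 - 40x
order-5 term: 84x^3 + 21x^2 - 6x - 8
order-6 term: 42x^2 + 7x - 1
order-7 term: 12x + 1
order-8 term: 3/2
the series for exp(D) f terminates at order 8
exp(D) f = (3/2)x^8 + 13x^7 + 48x^6 + 91x^5 + 85x^4 + 19x^3 - 32x^2 - 27x - 13/2

the result is g(x) = (3/2)x^8 + 13x^7 + 48x^6 + 91x^5 + 85x^4 + 19x^3 - 32x^2 - 27x - 13/2


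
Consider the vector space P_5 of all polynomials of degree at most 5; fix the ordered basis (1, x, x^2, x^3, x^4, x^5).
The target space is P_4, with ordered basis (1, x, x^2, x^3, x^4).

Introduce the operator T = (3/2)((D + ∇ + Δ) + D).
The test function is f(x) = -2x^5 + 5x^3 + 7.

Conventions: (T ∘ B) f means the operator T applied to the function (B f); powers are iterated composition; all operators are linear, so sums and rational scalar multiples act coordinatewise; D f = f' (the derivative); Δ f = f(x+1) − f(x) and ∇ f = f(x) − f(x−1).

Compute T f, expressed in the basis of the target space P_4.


D f = -10x^4 + 15x^2
∇ f = -10x^4 + 20x^3 - 5x^2 - 5x + 3
Δ f = -10x^4 - 20x^3 - 5x^2 + 5x + 3
(D + ∇ + Δ) f = -30x^4 + 5x^2 + 6
D f = -10x^4 + 15x^2
((D + ∇ + Δ) + D) f = -40x^4 + 20x^2 + 6
((3/2)((D + ∇ + Δ) + D)) f = -60x^4 + 30x^2 + 9

the result is g(x) = -60x^4 + 30x^2 + 9


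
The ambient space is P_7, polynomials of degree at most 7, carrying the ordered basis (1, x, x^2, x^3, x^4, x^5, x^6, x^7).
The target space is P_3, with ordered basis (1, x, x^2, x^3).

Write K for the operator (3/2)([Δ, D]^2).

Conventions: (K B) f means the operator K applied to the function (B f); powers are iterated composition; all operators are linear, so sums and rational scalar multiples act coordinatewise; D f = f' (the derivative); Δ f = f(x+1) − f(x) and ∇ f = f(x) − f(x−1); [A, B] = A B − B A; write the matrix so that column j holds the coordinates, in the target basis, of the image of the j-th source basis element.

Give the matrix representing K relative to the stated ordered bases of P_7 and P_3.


image of 1: 0
image of x: 0
image of x^2: 0
image of x^3: 0
image of x^4: 0
image of x^5: 0
image of x^6: 0
image of x^7: 0
each image's coordinates form column j of the matrix

the matrix is [[0, 0, 0, 0, 0, 0, 0, 0]; [0, 0, 0, 0, 0, 0, 0, 0]; [0, 0, 0, 0, 0, 0, 0, 0]; [0, 0, 0, 0, 0, 0, 0, 0]] (rows listed top to bottom)


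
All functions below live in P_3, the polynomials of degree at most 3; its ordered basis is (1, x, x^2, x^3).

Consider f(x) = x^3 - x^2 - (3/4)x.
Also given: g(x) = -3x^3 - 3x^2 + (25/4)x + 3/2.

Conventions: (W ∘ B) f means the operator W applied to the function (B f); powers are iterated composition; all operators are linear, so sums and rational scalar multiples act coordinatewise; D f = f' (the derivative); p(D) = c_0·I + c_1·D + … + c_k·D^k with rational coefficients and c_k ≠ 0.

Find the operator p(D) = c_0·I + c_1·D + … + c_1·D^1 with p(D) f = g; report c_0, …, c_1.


c_0 = -3, c_1 = -2

D^0 f = x^3 - x^2 - (3/4)x
D^1 f = 3x^2 - 2x - 3/4
matching coefficients of g against c_0 f + c_1 Df + … from the top degree down determines the c_i
solution: c_0 = -3, c_1 = -2


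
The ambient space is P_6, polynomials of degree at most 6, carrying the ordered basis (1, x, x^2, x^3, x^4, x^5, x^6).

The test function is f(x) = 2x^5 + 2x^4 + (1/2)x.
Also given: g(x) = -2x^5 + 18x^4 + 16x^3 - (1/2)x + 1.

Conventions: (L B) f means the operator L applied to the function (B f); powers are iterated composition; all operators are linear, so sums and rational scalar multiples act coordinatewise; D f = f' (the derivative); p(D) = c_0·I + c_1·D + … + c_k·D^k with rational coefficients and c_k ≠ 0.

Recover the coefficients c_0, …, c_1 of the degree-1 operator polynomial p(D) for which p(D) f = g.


D^0 f = 2x^5 + 2x^4 + (1/2)x
D^1 f = 10x^4 + 8x^3 + 1/2
matching coefficients of g against c_0 f + c_1 Df + … from the top degree down determines the c_i
solution: c_0 = -1, c_1 = 2

c_0 = -1, c_1 = 2


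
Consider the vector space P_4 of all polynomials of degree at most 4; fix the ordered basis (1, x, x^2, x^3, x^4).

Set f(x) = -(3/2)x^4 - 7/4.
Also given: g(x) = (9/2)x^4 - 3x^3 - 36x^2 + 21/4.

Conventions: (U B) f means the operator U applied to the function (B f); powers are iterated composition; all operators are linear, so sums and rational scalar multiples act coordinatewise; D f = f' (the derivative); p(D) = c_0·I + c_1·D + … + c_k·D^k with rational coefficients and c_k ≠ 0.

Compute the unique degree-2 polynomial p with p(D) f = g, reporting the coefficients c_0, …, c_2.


c_0 = -3, c_1 = 1/2, c_2 = 2

D^0 f = -(3/2)x^4 - 7/4
D^1 f = -6x^3
D^2 f = -18x^2
matching coefficients of g against c_0 f + c_1 Df + … from the top degree down determines the c_i
solution: c_0 = -3, c_1 = 1/2, c_2 = 2


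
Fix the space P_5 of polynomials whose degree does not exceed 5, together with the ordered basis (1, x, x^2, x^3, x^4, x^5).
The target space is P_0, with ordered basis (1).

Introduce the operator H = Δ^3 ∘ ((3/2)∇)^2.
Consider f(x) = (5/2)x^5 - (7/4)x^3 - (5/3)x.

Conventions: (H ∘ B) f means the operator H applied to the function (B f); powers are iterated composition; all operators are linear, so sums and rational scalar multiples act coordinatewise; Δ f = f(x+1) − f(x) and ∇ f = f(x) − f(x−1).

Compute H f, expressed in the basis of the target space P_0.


the image equals g(x) = 675

∇ f = (25/2)x^4 - 25x^3 + (79/4)x^2 - (29/4)x - 11/12
((3/2)∇) f = (75/4)x^4 - (75/2)x^3 + (237/8)x^2 - (87/8)x - 11/8
∇ ((3/2)∇) f = 75x^3 - 225x^2 + (987/4)x - 387/4
((3/2)∇) ((3/2)∇) f = (225/2)x^3 - (675/2)x^2 + (2961/8)x - 1161/8
Δ ((3/2)∇)^2 f = (675/2)x^2 - (675/2)x + 1161/8
Δ Δ ((3/2)∇)^2 f = 675x
Δ Δ Δ ((3/2)∇)^2 f = 675


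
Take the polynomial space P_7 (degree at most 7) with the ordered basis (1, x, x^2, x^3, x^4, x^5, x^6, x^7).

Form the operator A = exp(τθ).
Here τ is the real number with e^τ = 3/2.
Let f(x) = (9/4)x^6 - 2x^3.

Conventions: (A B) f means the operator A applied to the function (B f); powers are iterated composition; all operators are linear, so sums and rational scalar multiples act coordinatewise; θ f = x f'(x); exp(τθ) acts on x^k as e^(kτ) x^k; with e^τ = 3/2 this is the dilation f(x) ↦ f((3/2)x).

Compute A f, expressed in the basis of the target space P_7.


exp(τθ) x^k = e^(kτ) x^k; with e^τ = 3/2 this sends x^k to (3/2)^k x^k
x^3 ↦ 27/8 x^3
x^6 ↦ 729/64 x^6
applying this coordinatewise to f: exp(τθ) f = (6561/256)x^6 - (27/4)x^3

the image equals g(x) = (6561/256)x^6 - (27/4)x^3


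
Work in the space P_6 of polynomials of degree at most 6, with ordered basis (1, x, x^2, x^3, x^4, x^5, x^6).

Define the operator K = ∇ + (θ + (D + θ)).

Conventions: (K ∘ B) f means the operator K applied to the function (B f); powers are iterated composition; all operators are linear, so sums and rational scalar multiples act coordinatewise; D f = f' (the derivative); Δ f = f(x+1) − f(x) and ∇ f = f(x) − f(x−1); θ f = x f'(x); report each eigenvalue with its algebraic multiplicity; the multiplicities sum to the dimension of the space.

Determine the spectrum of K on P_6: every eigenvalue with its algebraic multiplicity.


image of 1: 0
image of x: 2x + 2
image of x^2: 4x^2 + 4x - 1
image of x^3: 6x^3 + 6x^2 - 3x + 1
image of x^4: 8x^4 + 8x^3 - 6x^2 + 4x - 1
image of x^5: 10x^5 + 10x^4 - 10x^3 + 10x^2 - 5x + 1
image of x^6: 12x^6 + 12x^5 - 15x^4 + 20x^3 - 15x^2 + 6x - 1
the matrix is upper triangular; its diagonal is (0, 2, 4, 6, 8, 10, 12)
for a triangular matrix the eigenvalues are the diagonal entries, with algebraic multiplicity their repetition count

λ = 0 (multiplicity 1), λ = 2 (multiplicity 1), λ = 4 (multiplicity 1), λ = 6 (multiplicity 1), λ = 8 (multiplicity 1), λ = 10 (multiplicity 1), λ = 12 (multiplicity 1)


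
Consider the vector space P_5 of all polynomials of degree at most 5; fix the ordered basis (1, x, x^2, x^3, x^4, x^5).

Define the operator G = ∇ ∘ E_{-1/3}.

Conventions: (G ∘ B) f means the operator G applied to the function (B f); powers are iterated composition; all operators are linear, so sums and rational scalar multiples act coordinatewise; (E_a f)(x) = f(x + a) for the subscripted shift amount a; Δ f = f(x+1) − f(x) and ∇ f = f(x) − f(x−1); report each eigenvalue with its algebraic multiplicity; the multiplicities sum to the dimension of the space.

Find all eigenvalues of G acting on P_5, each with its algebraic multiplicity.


image of 1: 0
image of x: 1
image of x^2: 2x - 5/3
image of x^3: 3x^2 - 5x + 7/3
image of x^4: 4x^3 - 10x^2 + (28/3)x - 85/27
image of x^5: 5x^4 - (50/3)x^3 + (70/3)x^2 - (425/27)x + 341/81
the matrix is upper triangular; its diagonal is (0, 0, 0, 0, 0, 0)
for a triangular matrix the eigenvalues are the diagonal entries, with algebraic multiplicity their repetition count

λ = 0 (multiplicity 6)


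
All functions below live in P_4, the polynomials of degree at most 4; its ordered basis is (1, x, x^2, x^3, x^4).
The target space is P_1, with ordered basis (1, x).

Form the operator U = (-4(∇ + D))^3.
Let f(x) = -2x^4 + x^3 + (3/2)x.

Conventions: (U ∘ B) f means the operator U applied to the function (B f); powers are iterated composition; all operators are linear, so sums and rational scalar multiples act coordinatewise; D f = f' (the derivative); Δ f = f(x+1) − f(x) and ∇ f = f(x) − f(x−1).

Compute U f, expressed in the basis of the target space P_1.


∇ f = -8x^3 + 15x^2 - 11x + 9/2
D f = -8x^3 + 3x^2 + 3/2
(∇ + D) f = -16x^3 + 18x^2 - 11x + 6
(-4(∇ + D)) f = 64x^3 - 72x^2 + 44x - 24
∇ (-4(∇ + D)) f = 192x^2 - 336x + 180
D (-4(∇ + D)) f = 192x^2 - 144x + 44
(∇ + D) (-4(∇ + D)) f = 384x^2 - 480x + 224
(-4(∇ + D)) (-4(∇ + D)) f = -1536x^2 + 1920x - 896
∇ (-4(∇ + D)) (-4(∇ + D)) f = -3072x + 3456
D (-4(∇ + D)) (-4(∇ + D)) f = -3072x + 1920
(∇ + D) (-4(∇ + D)) (-4(∇ + D)) f = -6144x + 5376
(-4(∇ + D)) (-4(∇ + D)) (-4(∇ + D)) f = 24576x - 21504

g(x) = 24576x - 21504


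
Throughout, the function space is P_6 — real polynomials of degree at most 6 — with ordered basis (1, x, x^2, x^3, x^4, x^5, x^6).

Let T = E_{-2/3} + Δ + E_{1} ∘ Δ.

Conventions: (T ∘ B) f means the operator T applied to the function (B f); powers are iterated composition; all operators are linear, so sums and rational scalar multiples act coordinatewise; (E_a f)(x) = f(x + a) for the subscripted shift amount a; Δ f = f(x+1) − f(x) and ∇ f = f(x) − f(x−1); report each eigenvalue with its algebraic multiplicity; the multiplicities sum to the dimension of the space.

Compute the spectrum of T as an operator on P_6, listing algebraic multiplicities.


λ = 1 (multiplicity 7)

image of 1: 1
image of x: x + 4/3
image of x^2: x^2 + (8/3)x + 40/9
image of x^3: x^3 + 4x^2 + (40/3)x + 208/27
image of x^4: x^4 + (16/3)x^3 + (80/3)x^2 + (832/27)x + 1312/81
image of x^5: x^5 + (20/3)x^4 + (400/9)x^3 + (2080/27)x^2 + (6560/81)x + 7744/243
image of x^6: x^6 + 8x^5 + (200/3)x^4 + (4160/27)x^3 + (6560/27)x^2 + (15488/81)x + 46720/729
the matrix is upper triangular; its diagonal is (1, 1, 1, 1, 1, 1, 1)
for a triangular matrix the eigenvalues are the diagonal entries, with algebraic multiplicity their repetition count


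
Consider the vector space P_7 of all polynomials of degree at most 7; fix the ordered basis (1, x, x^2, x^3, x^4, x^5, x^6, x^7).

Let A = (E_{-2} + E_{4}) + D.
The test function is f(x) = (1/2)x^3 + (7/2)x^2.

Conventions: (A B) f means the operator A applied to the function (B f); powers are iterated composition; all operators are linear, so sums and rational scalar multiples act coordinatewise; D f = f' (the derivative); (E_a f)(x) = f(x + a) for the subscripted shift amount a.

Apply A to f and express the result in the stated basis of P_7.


the image equals g(x) = x^3 + (23/2)x^2 + 51x + 98

E_{-2} f = (1/2)x^3 + (1/2)x^2 - 8x + 10
E_{4} f = (1/2)x^3 + (19/2)x^2 + 52x + 88
(E_{-2} + E_{4}) f = x^3 + 10x^2 + 44x + 98
D f = (3/2)x^2 + 7x
((E_{-2} + E_{4}) + D) f = x^3 + (23/2)x^2 + 51x + 98


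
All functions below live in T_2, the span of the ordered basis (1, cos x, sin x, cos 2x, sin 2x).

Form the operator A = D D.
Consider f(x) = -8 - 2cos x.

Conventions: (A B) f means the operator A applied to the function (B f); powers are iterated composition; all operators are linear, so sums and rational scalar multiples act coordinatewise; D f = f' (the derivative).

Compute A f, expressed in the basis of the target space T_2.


D f = 2sin x
D D f = 2cos x

the result is g(x) = 2cos x


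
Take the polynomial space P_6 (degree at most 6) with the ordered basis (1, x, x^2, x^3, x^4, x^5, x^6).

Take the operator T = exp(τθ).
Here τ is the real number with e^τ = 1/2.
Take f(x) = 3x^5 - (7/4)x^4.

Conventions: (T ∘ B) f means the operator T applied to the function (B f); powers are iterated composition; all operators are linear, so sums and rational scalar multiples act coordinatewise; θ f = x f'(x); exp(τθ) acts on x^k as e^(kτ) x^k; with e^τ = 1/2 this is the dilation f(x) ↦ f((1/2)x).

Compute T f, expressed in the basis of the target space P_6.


g(x) = (3/32)x^5 - (7/64)x^4

exp(τθ) x^k = e^(kτ) x^k; with e^τ = 1/2 this sends x^k to (1/2)^k x^k
x^4 ↦ 1/16 x^4
x^5 ↦ 1/32 x^5
applying this coordinatewise to f: exp(τθ) f = (3/32)x^5 - (7/64)x^4


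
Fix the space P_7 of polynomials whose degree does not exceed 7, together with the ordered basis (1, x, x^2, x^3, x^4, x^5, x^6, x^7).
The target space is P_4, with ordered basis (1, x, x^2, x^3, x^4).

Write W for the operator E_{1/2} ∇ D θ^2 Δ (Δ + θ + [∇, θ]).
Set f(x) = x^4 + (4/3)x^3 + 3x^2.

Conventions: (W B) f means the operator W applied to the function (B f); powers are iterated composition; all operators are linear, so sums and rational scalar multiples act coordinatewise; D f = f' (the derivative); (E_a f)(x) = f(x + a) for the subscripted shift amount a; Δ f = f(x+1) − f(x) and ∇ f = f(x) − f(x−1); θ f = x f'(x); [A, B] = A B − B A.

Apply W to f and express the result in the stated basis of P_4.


Δ f = 4x^3 + 10x^2 + 14x + 16/3
θ f = 4x^4 + 4x^3 + 6x^2
θ f = 4x^4 + 4x^3 + 6x^2
∇ θ f = 16x^3 - 12x^2 + 16x - 6
∇ f = 4x^3 - 2x^2 + 6x - 8/3
θ ∇ f = 12x^3 - 4x^2 + 6x
[∇, θ] f = 4x^3 - 8x^2 + 10x - 6
(Δ + θ + [∇, θ]) f = 4x^4 + 12x^3 + 8x^2 + 24x - 2/3
Δ (Δ + θ + [∇, θ]) f = 16x^3 + 60x^2 + 68x + 48
θ Δ (Δ + θ + [∇, θ]) f = 48x^3 + 120x^2 + 68x
θ θ Δ (Δ + θ + [∇, θ]) f = 144x^3 + 240x^2 + 68x
D θ^2 Δ (Δ + θ + [∇, θ]) f = 432x^2 + 480x + 68
∇ D θ^2 Δ (Δ + θ + [∇, θ]) f = 864x + 48
E_{1/2} (∇ D θ^2 Δ) (Δ + θ + [∇, θ]) f = 864x + 480

the result is g(x) = 864x + 480


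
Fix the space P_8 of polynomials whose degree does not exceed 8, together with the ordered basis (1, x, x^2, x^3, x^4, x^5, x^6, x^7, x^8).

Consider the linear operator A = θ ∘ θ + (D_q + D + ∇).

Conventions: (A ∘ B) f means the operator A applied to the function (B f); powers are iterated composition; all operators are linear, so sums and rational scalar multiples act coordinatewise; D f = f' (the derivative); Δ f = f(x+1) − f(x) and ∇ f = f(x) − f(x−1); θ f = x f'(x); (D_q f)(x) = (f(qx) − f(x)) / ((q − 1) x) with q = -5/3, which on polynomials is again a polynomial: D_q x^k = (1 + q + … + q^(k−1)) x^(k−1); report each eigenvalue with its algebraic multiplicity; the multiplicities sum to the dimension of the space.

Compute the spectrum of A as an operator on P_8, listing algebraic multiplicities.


image of 1: 0
image of x: x + 3
image of x^2: 4x^2 + (10/3)x - 1
image of x^3: 9x^3 + (73/9)x^2 - 3x + 1
image of x^4: 16x^4 + (148/27)x^3 - 6x^2 + 4x - 1
image of x^5: 25x^5 + (1231/81)x^4 - 10x^3 + 10x^2 - 5x + 1
image of x^6: 36x^6 + (1054/243)x^5 - 15x^4 + 20x^3 - 15x^2 + 6x - 1
image of x^7: 49x^7 + (20245/729)x^6 - 21x^5 + 35x^4 - 35x^3 + 21x^2 - 7x + 1
image of x^8: 64x^8 - (13016/2187)x^7 - 28x^6 + 56x^5 - 70x^4 + 56x^3 - 28x^2 + 8x - 1
the matrix is upper triangular; its diagonal is (0, 1, 4, 9, 16, 25, 36, 49, 64)
for a triangular matrix the eigenvalues are the diagonal entries, with algebraic multiplicity their repetition count

λ = 0 (multiplicity 1), λ = 1 (multiplicity 1), λ = 4 (multiplicity 1), λ = 9 (multiplicity 1), λ = 16 (multiplicity 1), λ = 25 (multiplicity 1), λ = 36 (multiplicity 1), λ = 49 (multiplicity 1), λ = 64 (multiplicity 1)


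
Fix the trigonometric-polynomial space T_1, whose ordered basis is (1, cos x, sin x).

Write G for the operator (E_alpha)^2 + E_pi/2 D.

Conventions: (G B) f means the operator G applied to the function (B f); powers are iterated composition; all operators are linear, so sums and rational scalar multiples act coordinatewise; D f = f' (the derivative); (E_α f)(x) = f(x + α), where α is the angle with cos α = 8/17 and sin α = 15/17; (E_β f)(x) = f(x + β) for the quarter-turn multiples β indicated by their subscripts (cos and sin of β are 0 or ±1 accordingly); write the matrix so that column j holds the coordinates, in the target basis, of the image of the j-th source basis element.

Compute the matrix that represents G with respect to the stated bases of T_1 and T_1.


the matrix is [[1, 0, 0]; [0, -450/289, 240/289]; [0, -240/289, -450/289]] (rows listed top to bottom)

image of 1: 1
image of cos x: -(450/289)cos x - (240/289)sin x
image of sin x: (240/289)cos x - (450/289)sin x
each image's coordinates form column j of the matrix


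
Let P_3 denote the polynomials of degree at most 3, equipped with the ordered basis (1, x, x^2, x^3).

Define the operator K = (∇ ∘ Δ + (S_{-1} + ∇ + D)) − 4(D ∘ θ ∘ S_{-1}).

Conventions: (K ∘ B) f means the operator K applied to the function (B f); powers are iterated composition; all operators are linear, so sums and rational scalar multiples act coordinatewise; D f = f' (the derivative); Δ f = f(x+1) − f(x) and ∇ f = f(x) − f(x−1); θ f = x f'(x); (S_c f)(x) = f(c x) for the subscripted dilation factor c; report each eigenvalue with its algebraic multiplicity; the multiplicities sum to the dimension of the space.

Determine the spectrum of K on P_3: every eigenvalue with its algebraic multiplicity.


λ = -1 (multiplicity 2), λ = 1 (multiplicity 2)

image of 1: 1
image of x: -x + 6
image of x^2: x^2 - 12x + 1
image of x^3: -x^3 + 42x^2 + 3x + 1
the matrix is upper triangular; its diagonal is (1, -1, 1, -1)
for a triangular matrix the eigenvalues are the diagonal entries, with algebraic multiplicity their repetition count


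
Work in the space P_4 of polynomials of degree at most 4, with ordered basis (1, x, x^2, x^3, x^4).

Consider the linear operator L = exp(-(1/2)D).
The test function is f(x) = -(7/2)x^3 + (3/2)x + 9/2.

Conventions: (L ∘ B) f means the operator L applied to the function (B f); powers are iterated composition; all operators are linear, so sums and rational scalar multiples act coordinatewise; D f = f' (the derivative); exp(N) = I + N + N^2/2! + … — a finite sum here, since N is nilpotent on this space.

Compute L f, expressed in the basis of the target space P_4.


g(x) = -(7/2)x^3 + (21/4)x^2 - (9/8)x + 67/16

order-1 term: (21/4)x^2 - 3/4
order-2 term: -(21/8)x
order-3 term: 7/16
the series for exp(-(1/2)D) f terminates at order 3
exp(-(1/2)D) f = -(7/2)x^3 + (21/4)x^2 - (9/8)x + 67/16


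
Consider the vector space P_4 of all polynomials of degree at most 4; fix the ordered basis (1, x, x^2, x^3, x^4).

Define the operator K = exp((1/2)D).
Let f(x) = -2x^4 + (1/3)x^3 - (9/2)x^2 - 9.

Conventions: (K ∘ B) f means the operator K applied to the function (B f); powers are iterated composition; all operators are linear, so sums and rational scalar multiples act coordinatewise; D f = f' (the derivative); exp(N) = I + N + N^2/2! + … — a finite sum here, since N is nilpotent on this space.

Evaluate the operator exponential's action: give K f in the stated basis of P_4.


order-1 term: -4x^3 + (1/2)x^2 - (9/2)x
order-2 term: -3x^2 + (1/4)x - 9/8
order-3 term: -x + 1/24
order-4 term: -1/8
the series for exp((1/2)D) f terminates at order 4
exp((1/2)D) f = -2x^4 - (11/3)x^3 - 7x^2 - (21/4)x - 245/24

the result is g(x) = -2x^4 - (11/3)x^3 - 7x^2 - (21/4)x - 245/24


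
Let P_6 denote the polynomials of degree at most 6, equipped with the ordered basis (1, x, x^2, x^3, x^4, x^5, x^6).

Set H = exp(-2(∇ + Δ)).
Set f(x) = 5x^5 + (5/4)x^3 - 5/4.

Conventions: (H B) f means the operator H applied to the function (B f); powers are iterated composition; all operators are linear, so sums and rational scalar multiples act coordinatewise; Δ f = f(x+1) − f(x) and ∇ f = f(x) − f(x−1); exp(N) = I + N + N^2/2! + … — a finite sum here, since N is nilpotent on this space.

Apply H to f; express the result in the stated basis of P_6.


the image equals g(x) = 5x^5 - 100x^4 + (3205/4)x^3 - 3415x^2 + 8060x - 33705/4

order-1 term: -100x^4 - 215x^2 - 25
order-2 term: 800x^3 + 1660x
order-3 term: -3200x^2 - 3280
order-4 term: 6400x
order-5 term: -5120
the series for exp(-2(∇ + Δ)) f terminates at order 5
exp(-2(∇ + Δ)) f = 5x^5 - 100x^4 + (3205/4)x^3 - 3415x^2 + 8060x - 33705/4


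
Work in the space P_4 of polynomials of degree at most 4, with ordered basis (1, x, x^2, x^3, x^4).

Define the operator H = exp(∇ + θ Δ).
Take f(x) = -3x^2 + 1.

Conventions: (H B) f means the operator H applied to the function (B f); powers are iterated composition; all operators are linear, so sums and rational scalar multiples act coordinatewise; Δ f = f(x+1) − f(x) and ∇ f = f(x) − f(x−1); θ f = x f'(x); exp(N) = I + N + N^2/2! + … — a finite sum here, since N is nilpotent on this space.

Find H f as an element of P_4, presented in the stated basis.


g(x) = -3x^2 - 12x - 2

order-1 term: -12x + 3
order-2 term: -6
the series for exp(∇ + θ Δ) f terminates at order 2
exp(∇ + θ Δ) f = -3x^2 - 12x - 2


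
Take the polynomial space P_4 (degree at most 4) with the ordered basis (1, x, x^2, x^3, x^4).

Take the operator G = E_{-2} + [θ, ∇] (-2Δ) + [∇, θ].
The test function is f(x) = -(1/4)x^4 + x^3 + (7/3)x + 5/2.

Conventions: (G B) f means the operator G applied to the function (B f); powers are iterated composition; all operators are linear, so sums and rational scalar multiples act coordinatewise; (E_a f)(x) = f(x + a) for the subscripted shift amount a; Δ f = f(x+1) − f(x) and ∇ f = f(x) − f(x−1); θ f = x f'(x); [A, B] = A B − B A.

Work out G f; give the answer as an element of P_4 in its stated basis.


g(x) = -(1/4)x^4 + 2x^3 - 12x^2 + (94/3)x - 95/6

E_{-2} f = -(1/4)x^4 + 3x^3 - 12x^2 + (67/3)x - 85/6
Δ f = -x^3 + (3/2)x^2 + 2x + 37/12
(-2Δ) f = 2x^3 - 3x^2 - 4x - 37/6
∇ (-2Δ) f = 6x^2 - 12x + 1
θ ∇ (-2Δ) f = 12x^2 - 12x
θ (-2Δ) f = 6x^3 - 6x^2 - 4x
∇ θ (-2Δ) f = 18x^2 - 30x + 8
[θ, ∇] (-2Δ) f = -6x^2 + 18x - 8
θ f = -x^4 + 3x^3 + (7/3)x
∇ θ f = -4x^3 + 15x^2 - 13x + 19/3
∇ f = -x^3 + (9/2)x^2 - 4x + 43/12
θ ∇ f = -3x^3 + 9x^2 - 4x
[∇, θ] f = -x^3 + 6x^2 - 9x + 19/3
(E_{-2} + [θ, ∇] (-2Δ) + [∇, θ]) f = -(1/4)x^4 + 2x^3 - 12x^2 + (94/3)x - 95/6


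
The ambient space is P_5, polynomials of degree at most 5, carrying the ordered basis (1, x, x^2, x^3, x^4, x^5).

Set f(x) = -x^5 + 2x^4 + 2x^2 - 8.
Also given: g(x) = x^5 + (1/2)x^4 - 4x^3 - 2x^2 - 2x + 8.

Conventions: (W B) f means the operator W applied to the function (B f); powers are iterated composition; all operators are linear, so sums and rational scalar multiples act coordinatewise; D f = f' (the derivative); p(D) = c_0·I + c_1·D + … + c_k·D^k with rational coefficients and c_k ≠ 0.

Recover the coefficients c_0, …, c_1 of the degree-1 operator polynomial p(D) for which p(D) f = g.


p(D) = -I − (1/2)·D, i.e. c_0 = -1, c_1 = -1/2

D^0 f = -x^5 + 2x^4 + 2x^2 - 8
D^1 f = -5x^4 + 8x^3 + 4x
matching coefficients of g against c_0 f + c_1 Df + … from the top degree down determines the c_i
solution: c_0 = -1, c_1 = -1/2


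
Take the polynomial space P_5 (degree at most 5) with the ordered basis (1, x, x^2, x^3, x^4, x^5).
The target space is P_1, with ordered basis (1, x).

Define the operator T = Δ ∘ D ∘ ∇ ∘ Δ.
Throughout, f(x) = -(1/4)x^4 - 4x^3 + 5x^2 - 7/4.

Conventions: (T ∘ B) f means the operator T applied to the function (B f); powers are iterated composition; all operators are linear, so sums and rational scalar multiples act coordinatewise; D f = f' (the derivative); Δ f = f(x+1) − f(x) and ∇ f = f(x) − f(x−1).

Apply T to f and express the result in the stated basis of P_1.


g(x) = -6

Δ f = -x^3 - (27/2)x^2 - 3x + 3/4
∇ Δ f = -3x^2 - 24x + 19/2
D ∇ Δ f = -6x - 24
Δ D ∇ Δ f = -6


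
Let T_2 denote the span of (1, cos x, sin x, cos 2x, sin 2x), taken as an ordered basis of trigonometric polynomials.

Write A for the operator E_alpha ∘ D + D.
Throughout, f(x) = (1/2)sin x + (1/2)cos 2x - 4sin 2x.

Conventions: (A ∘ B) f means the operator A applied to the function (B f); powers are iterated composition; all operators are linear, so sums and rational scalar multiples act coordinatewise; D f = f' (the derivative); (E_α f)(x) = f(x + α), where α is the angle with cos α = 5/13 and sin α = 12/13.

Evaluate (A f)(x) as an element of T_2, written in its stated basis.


D f = (1/2)cos x - 8cos 2x - sin 2x
E_alpha D f = (5/26)cos x - (6/13)sin x + (64/13)cos 2x + (83/13)sin 2x
D f = (1/2)cos x - 8cos 2x - sin 2x
(E_alpha ∘ D + D) f = (9/13)cos x - (6/13)sin x - (40/13)cos 2x + (70/13)sin 2x

g(x) = (9/13)cos x - (6/13)sin x - (40/13)cos 2x + (70/13)sin 2x


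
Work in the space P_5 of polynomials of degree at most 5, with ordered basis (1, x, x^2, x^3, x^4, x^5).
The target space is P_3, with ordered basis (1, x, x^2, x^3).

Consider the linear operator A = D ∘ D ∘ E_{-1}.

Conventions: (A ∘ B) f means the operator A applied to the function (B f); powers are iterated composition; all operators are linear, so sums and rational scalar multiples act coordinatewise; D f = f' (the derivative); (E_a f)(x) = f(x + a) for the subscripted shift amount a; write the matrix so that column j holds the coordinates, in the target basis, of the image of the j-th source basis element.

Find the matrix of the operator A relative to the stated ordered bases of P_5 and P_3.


the matrix is [[0, 0, 2, -6, 12, -20]; [0, 0, 0, 6, -24, 60]; [0, 0, 0, 0, 12, -60]; [0, 0, 0, 0, 0, 20]] (rows listed top to bottom)

image of 1: 0
image of x: 0
image of x^2: 2
image of x^3: 6x - 6
image of x^4: 12x^2 - 24x + 12
image of x^5: 20x^3 - 60x^2 + 60x - 20
each image's coordinates form column j of the matrix


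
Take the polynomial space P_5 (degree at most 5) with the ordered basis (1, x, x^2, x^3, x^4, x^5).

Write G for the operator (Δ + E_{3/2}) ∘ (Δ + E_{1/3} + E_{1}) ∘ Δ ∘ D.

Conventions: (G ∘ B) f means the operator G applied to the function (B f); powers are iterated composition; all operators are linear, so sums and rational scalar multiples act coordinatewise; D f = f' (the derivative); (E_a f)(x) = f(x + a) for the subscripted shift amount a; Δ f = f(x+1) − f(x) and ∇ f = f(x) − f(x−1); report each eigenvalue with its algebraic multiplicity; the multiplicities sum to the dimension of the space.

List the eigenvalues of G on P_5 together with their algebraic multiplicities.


λ = 0 (multiplicity 6)

image of 1: 0
image of x: 0
image of x^2: 4
image of x^3: 12x + 50
image of x^4: 24x^2 + 200x + 1018/3
image of x^5: 40x^3 + 500x^2 + (5090/3)x + 47315/27
the matrix is upper triangular; its diagonal is (0, 0, 0, 0, 0, 0)
for a triangular matrix the eigenvalues are the diagonal entries, with algebraic multiplicity their repetition count


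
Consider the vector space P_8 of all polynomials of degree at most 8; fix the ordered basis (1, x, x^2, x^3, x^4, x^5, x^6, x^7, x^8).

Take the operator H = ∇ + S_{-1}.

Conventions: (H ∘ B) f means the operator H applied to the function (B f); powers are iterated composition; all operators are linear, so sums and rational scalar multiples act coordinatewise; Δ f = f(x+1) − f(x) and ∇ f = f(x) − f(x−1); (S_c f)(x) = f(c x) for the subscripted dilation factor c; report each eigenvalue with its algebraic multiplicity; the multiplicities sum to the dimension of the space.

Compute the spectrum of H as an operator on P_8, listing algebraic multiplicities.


λ = -1 (multiplicity 4), λ = 1 (multiplicity 5)

image of 1: 1
image of x: -x + 1
image of x^2: x^2 + 2x - 1
image of x^3: -x^3 + 3x^2 - 3x + 1
image of x^4: x^4 + 4x^3 - 6x^2 + 4x - 1
image of x^5: -x^5 + 5x^4 - 10x^3 + 10x^2 - 5x + 1
image of x^6: x^6 + 6x^5 - 15x^4 + 20x^3 - 15x^2 + 6x - 1
image of x^7: -x^7 + 7x^6 - 21x^5 + 35x^4 - 35x^3 + 21x^2 - 7x + 1
image of x^8: x^8 + 8x^7 - 28x^6 + 56x^5 - 70x^4 + 56x^3 - 28x^2 + 8x - 1
the matrix is upper triangular; its diagonal is (1, -1, 1, -1, 1, -1, 1, -1, 1)
for a triangular matrix the eigenvalues are the diagonal entries, with algebraic multiplicity their repetition count


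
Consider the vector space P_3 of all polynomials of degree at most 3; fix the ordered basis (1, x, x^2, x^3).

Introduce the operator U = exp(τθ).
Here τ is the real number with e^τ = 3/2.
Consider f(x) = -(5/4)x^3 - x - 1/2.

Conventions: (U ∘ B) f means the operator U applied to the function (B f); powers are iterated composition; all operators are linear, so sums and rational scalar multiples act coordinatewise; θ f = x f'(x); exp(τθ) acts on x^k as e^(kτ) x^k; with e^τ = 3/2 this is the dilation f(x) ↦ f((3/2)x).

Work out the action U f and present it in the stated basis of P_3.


g(x) = -(135/32)x^3 - (3/2)x - 1/2

exp(τθ) x^k = e^(kτ) x^k; with e^τ = 3/2 this sends x^k to (3/2)^k x^k
x ↦ 3/2 x
x^3 ↦ 27/8 x^3
applying this coordinatewise to f: exp(τθ) f = -(135/32)x^3 - (3/2)x - 1/2


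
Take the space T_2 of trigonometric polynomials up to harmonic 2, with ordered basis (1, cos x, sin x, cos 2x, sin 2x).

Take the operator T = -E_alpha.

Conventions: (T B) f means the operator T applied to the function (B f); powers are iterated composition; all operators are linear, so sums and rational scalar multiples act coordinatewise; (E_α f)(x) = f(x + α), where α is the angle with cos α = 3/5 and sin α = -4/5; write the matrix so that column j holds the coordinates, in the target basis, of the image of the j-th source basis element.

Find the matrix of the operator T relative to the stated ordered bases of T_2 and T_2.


image of 1: -1
image of cos x: -(3/5)cos x - (4/5)sin x
image of sin x: (4/5)cos x - (3/5)sin x
image of cos 2x: (7/25)cos 2x - (24/25)sin 2x
image of sin 2x: (24/25)cos 2x + (7/25)sin 2x
each image's coordinates form column j of the matrix

the matrix is [[-1, 0, 0, 0, 0]; [0, -3/5, 4/5, 0, 0]; [0, -4/5, -3/5, 0, 0]; [0, 0, 0, 7/25, 24/25]; [0, 0, 0, -24/25, 7/25]] (rows listed top to bottom)


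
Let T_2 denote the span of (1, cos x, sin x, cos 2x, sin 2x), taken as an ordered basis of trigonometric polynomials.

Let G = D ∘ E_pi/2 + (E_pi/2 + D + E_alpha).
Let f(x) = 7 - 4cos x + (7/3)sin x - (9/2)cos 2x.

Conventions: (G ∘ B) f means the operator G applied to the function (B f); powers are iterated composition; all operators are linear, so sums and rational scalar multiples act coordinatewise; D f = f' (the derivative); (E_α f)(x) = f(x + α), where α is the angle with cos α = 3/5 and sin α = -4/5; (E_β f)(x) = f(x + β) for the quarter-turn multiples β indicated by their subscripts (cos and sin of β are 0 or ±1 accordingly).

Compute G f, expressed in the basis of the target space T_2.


the image equals g(x) = 14 + (22/5)cos x + (58/15)sin x + (144/25)cos 2x - (108/25)sin 2x

E_pi/2 f = 7 + (7/3)cos x + 4sin x + (9/2)cos 2x
D E_pi/2 f = 4cos x - (7/3)sin x - 9sin 2x
E_pi/2 f = 7 + (7/3)cos x + 4sin x + (9/2)cos 2x
D f = (7/3)cos x + 4sin x + 9sin 2x
E_alpha f = 7 - (64/15)cos x - (9/5)sin x + (63/50)cos 2x - (108/25)sin 2x
(E_pi/2 + D + E_alpha) f = 14 + (2/5)cos x + (31/5)sin x + (144/25)cos 2x + (117/25)sin 2x
(D ∘ E_pi/2 + (E_pi/2 + D + E_alpha)) f = 14 + (22/5)cos x + (58/15)sin x + (144/25)cos 2x - (108/25)sin 2x


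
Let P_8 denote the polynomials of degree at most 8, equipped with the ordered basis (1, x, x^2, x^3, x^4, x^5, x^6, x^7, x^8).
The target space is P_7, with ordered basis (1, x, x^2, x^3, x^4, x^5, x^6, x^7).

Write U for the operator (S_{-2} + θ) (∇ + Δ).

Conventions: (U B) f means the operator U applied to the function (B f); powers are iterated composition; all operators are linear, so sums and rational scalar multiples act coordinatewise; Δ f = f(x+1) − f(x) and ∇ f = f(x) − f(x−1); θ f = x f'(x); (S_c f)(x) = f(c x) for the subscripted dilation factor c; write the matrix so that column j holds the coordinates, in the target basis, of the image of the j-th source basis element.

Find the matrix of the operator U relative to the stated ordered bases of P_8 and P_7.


the matrix is [[0, 2, 0, 2, 0, 2, 0, 2, 0]; [0, 0, -4, 0, -8, 0, -12, 0, -16]; [0, 0, 0, 36, 0, 120, 0, 252, 0]; [0, 0, 0, 0, -40, 0, -200, 0, -560]; [0, 0, 0, 0, 0, 200, 0, 1400, 0]; [0, 0, 0, 0, 0, 0, -324, 0, -3024]; [0, 0, 0, 0, 0, 0, 0, 980, 0]; [0, 0, 0, 0, 0, 0, 0, 0, -1936]] (rows listed top to bottom)

image of 1: 0
image of x: 2
image of x^2: -4x
image of x^3: 36x^2 + 2
image of x^4: -40x^3 - 8x
image of x^5: 200x^4 + 120x^2 + 2
image of x^6: -324x^5 - 200x^3 - 12x
image of x^7: 980x^6 + 1400x^4 + 252x^2 + 2
image of x^8: -1936x^7 - 3024x^5 - 560x^3 - 16x
each image's coordinates form column j of the matrix


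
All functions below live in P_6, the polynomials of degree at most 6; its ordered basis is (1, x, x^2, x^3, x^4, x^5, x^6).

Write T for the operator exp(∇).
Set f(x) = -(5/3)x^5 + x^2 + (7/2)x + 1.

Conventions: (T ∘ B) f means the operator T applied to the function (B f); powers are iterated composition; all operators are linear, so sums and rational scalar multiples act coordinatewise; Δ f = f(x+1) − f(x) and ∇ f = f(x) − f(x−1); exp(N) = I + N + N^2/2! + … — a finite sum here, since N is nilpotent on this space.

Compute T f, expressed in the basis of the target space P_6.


g(x) = -(5/3)x^5 - (25/3)x^4 + (53/3)x^2 - (17/6)x + 7/6

order-1 term: -(25/3)x^4 + (50/3)x^3 - (50/3)x^2 + (31/3)x + 5/6
order-2 term: -(50/3)x^3 + 50x^2 - (175/3)x + 26
order-3 term: -(50/3)x^2 + 50x - 125/3
order-4 term: -(25/3)x + 50/3
order-5 term: -5/3
the series for exp(∇) f terminates at order 5
exp(∇) f = -(5/3)x^5 - (25/3)x^4 + (53/3)x^2 - (17/6)x + 7/6


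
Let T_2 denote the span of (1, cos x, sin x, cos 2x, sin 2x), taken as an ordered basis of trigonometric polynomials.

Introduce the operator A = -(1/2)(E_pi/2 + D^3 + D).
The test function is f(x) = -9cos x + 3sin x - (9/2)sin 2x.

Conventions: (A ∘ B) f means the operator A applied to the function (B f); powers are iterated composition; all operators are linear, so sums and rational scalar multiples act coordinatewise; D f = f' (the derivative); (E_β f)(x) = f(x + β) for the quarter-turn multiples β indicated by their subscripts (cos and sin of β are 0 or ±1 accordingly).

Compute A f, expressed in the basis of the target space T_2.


g(x) = -(3/2)cos x - (9/2)sin x - (27/2)cos 2x - (9/4)sin 2x

E_pi/2 f = 3cos x + 9sin x + (9/2)sin 2x
D f = 3cos x + 9sin x - 9cos 2x
D D f = 9cos x - 3sin x + 18sin 2x
D D D f = -3cos x - 9sin x + 36cos 2x
D f = 3cos x + 9sin x - 9cos 2x
(E_pi/2 + D^3 + D) f = 3cos x + 9sin x + 27cos 2x + (9/2)sin 2x
(-(1/2)(E_pi/2 + D^3 + D)) f = -(3/2)cos x - (9/2)sin x - (27/2)cos 2x - (9/4)sin 2x
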